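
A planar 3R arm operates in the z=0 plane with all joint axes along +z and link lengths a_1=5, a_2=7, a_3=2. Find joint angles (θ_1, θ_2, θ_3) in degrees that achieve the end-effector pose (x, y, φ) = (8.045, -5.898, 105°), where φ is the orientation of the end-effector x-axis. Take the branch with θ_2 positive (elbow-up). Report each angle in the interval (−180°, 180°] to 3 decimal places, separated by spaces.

-59.994 29.994 135.000

wrist centre = target − a_3·(cos φ, sin φ) = (8.5626, -7.8299)
cos θ_2 = (134.6253−5²−7²)/(2·5·7) = 0.8661; θ_2 = 29.9942° (elbow-up)
β = atan2(-7.8299,8.5626) = -42.4404°; ψ = atan2(3.4994,11.0625) = 17.5536°
θ_1 = β − ψ = -59.9940°
θ_3 = φ − θ_1 − θ_2 = 134.9999° (wrapped to (-180°,180°])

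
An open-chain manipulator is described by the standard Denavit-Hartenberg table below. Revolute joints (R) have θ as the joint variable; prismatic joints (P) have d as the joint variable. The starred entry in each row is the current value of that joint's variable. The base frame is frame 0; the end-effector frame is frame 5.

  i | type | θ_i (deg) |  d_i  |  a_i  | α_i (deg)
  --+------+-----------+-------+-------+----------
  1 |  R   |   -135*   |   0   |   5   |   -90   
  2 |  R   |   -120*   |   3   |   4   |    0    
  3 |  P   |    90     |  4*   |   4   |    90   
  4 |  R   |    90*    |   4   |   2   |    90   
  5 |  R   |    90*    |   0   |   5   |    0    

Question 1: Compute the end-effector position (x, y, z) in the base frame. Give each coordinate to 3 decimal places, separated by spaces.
4.975 -7.753 13.258

after link 1: o_1 = (-3.5355, -3.5355, 0.0000)
after link 2: o_2 = (-0.0000, -4.2426, 3.4641)
after link 3: o_3 = (0.3789, -9.5206, 5.4641)
after link 4: o_4 = (3.2074, -9.5206, 8.9282)
after link 5: o_5 = (4.9751, -7.7528, 13.2583)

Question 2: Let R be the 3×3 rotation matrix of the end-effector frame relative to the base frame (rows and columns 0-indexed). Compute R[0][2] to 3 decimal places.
-0.612

End-effector z-axis (col 2 of R) = (-0.6124,-0.6124,0.5000)
R[0][2] = -0.6124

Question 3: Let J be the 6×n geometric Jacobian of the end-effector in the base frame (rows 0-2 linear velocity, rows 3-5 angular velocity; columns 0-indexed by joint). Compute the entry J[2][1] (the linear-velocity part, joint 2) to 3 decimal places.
axis z_1 = (0.7071,-0.7071,0.0000); lever o_n−o_1 = (8.5107,-4.2173,13.2583)
cross product → J_v[:, 1] = (-9.3751,-9.3751,3.0359)
J_ω[:, 1] = z_1
entry J[2][1] = 3.0359

3.036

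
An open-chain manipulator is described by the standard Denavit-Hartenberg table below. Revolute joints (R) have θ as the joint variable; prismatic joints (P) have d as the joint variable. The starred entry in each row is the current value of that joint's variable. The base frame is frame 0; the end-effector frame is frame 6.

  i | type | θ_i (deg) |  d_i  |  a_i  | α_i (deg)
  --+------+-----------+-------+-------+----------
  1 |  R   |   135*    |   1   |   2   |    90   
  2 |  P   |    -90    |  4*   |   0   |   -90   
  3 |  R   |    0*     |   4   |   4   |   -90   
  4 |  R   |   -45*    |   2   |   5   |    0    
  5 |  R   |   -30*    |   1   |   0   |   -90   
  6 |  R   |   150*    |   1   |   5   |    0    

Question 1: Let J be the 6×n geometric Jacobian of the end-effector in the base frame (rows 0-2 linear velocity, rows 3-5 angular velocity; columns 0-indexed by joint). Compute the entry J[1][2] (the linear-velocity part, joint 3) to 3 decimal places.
-5.219

axis z_2 = (-0.7071,0.7071,0.0000); lever o_n−o_2 = (-2.5414,1.8343,-7.3807)
cross product → J_v[:, 2] = (-5.2190,-5.2190,0.5000)
J_ω[:, 2] = z_2
entry J[1][2] = -5.2190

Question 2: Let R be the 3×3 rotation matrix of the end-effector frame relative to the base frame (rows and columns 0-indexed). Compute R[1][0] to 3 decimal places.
-0.238

End-effector x-axis (col 0 of R) = (0.9451,-0.2380,0.2241)
R[1][0] = -0.2380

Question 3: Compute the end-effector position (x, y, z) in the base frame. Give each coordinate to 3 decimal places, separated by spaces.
-1.127 6.077 -6.381

after link 1: o_1 = (-1.4142, 1.4142, 1.0000)
after link 2: o_2 = (1.4142, 4.2426, 1.0000)
after link 3: o_3 = (-1.4142, 7.0711, -3.0000)
after link 4: o_4 = (-5.3284, 8.1569, -6.5355)
after link 5: o_5 = (-6.0355, 7.4497, -6.5355)
after link 6: o_6 = (-1.1272, 6.0770, -6.3807)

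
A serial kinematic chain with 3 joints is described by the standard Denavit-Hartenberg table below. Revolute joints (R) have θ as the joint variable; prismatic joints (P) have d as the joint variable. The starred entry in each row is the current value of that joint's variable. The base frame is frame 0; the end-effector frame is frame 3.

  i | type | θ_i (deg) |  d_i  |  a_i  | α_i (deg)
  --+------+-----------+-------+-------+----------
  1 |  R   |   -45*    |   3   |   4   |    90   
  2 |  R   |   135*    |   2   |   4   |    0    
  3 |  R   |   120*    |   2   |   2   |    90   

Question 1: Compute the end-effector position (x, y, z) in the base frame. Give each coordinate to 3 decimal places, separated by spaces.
after link 1: o_1 = (2.8284, -2.8284, 3.0000)
after link 2: o_2 = (-0.5858, -2.2426, 5.8284)
after link 3: o_3 = (-2.3660, -3.2908, 3.8966)

-2.366 -3.291 3.897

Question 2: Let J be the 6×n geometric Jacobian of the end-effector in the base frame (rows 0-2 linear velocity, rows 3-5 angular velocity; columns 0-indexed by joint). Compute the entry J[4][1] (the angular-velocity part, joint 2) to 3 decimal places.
-0.707

axis z_1 = (-0.7071,-0.7071,0.0000); lever o_n−o_1 = (-5.1945,-0.4624,0.8966)
cross product → J_v[:, 1] = (-0.6340,0.6340,-3.3461)
J_ω[:, 1] = z_1
entry J[4][1] = -0.7071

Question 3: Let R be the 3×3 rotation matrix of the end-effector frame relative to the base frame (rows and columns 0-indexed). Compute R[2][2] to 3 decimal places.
0.259

End-effector z-axis (col 2 of R) = (-0.6830,0.6830,0.2588)
R[2][2] = 0.2588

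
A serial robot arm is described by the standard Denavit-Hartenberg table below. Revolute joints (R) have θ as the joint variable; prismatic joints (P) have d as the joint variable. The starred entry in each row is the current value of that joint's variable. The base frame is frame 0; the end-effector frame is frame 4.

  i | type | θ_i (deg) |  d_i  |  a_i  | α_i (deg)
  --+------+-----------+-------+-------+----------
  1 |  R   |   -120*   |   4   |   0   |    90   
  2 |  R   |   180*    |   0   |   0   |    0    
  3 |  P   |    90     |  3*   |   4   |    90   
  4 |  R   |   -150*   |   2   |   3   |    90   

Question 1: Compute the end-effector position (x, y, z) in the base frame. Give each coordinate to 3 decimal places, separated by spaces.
-0.299 2.482 2.598

after link 1: o_1 = (0.0000, 0.0000, 4.0000)
after link 2: o_2 = (0.0000, 0.0000, 4.0000)
after link 3: o_3 = (-2.5981, 1.5000, 0.0000)
after link 4: o_4 = (-0.2990, 2.4821, 2.5981)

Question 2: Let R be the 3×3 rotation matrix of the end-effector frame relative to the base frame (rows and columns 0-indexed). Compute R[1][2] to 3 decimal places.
End-effector z-axis (col 2 of R) = (-0.7500,0.4330,0.5000)
R[1][2] = 0.4330

0.433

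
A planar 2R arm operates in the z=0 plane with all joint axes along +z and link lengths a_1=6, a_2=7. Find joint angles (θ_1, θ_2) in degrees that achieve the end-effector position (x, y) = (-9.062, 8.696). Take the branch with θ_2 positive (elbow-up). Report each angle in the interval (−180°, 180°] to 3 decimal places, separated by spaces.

119.996 30.008

cos θ_2 = (157.7403−6²−7²)/(2·6·7) = 0.8660; θ_2 = 30.0080° (elbow-up)
β = atan2(8.6960,-9.0620) = 136.1807°; ψ = atan2(3.5008,12.0617) = 16.1851°
θ_1 = β − ψ = 119.9956°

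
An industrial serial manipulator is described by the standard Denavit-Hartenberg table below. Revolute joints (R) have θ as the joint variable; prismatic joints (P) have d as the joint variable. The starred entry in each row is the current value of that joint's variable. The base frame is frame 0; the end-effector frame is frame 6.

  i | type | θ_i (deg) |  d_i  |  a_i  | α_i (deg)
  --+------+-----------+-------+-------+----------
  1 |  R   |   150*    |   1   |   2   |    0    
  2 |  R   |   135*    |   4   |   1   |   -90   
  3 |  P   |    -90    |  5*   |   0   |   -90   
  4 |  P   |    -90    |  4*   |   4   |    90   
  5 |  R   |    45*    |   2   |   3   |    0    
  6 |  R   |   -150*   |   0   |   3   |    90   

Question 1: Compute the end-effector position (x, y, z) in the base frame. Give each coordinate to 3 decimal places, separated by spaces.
after link 1: o_1 = (-1.7321, 1.0000, 1.0000)
after link 2: o_2 = (-1.4732, 0.0341, 5.0000)
after link 3: o_3 = (3.3564, 1.3282, 5.0000)
after link 4: o_4 = (8.2554, -1.5003, 5.0000)
after link 5: o_5 = (10.8535, -3.0003, 3.0000)
after link 6: o_6 = (9.3535, -0.4022, 3.0000)

9.353 -0.402 3.000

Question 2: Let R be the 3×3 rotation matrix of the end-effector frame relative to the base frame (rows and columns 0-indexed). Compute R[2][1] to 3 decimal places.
End-effector y-axis (col 1 of R) = (0.0000,0.0000,-1.0000)
R[2][1] = -1.0000

-1.000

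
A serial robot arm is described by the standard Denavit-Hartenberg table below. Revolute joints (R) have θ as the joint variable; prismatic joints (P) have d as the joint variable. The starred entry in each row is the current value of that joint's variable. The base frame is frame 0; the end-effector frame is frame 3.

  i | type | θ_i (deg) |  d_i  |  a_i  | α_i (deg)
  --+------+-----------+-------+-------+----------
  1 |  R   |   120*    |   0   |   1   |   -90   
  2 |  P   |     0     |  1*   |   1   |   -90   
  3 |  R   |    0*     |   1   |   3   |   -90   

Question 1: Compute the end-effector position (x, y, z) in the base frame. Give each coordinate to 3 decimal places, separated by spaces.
-3.366 3.830 -1.000

after link 1: o_1 = (-0.5000, 0.8660, 0.0000)
after link 2: o_2 = (-1.8660, 1.2321, 0.0000)
after link 3: o_3 = (-3.3660, 3.8301, -1.0000)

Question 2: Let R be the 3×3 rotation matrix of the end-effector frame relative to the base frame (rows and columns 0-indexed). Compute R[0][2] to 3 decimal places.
0.866

End-effector z-axis (col 2 of R) = (0.8660,0.5000,-0.0000)
R[0][2] = 0.8660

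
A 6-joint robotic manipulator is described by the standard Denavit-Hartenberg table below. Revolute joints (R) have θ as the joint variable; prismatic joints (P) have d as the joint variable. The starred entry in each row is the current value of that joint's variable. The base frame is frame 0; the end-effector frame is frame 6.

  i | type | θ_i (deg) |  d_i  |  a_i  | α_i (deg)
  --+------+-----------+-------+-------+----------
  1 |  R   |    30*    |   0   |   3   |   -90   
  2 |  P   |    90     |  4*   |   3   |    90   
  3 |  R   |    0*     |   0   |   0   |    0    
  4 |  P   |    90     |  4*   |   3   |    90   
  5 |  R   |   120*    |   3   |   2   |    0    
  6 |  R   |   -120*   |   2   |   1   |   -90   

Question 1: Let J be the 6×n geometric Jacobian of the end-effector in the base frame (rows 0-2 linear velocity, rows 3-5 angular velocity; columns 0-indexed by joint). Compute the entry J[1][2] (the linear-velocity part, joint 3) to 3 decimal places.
axis z_2 = (0.8660,0.5000,0.0000); lever o_n−o_2 = (3.4641,5.4641,-5.0000)
cross product → J_v[:, 2] = (-2.5000,4.3301,3.0000)
J_ω[:, 2] = z_2
entry J[1][2] = 4.3301

4.330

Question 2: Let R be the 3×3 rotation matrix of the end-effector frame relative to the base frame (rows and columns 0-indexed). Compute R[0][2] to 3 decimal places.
0.866

End-effector z-axis (col 2 of R) = (0.8660,0.5000,0.0000)
R[0][2] = 0.8660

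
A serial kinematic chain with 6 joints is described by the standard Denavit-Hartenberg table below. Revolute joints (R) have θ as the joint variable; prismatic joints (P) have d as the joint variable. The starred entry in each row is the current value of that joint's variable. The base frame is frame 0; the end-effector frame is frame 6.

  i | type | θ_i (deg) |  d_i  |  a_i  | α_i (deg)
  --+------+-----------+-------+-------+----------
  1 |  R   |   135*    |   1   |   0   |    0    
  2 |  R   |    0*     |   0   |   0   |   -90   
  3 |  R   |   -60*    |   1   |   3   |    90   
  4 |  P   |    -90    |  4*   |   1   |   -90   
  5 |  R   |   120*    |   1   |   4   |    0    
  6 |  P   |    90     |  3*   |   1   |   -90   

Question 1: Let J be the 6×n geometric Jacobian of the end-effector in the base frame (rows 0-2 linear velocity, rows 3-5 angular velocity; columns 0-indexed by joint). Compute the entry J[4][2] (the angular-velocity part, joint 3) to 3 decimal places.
-0.707

axis z_2 = (-0.7071,-0.7071,0.0000); lever o_n−o_2 = (-3.8671,-0.1861,6.5801)
cross product → J_v[:, 2] = (-4.6529,4.6529,-2.6029)
J_ω[:, 2] = z_2
entry J[4][2] = -0.7071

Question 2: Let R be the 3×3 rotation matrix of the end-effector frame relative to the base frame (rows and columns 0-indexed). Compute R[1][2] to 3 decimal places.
End-effector z-axis (col 2 of R) = (0.8839,-0.1768,0.4330)
R[1][2] = -0.1768

-0.177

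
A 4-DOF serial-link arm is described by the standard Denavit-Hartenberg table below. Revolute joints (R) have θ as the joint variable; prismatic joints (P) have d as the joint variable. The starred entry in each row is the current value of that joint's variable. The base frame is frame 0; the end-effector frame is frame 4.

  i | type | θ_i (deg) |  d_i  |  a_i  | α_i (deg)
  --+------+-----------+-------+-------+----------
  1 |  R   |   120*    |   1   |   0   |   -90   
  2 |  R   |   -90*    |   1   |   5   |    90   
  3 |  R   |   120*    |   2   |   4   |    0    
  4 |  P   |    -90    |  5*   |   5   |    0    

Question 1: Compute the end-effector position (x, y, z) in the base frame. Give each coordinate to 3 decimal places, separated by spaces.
-2.531 -9.544 8.330

after link 1: o_1 = (0.0000, 0.0000, 1.0000)
after link 2: o_2 = (-0.8660, -0.5000, 6.0000)
after link 3: o_3 = (-2.8660, -3.9641, 4.0000)
after link 4: o_4 = (-2.5311, -9.5442, 8.3301)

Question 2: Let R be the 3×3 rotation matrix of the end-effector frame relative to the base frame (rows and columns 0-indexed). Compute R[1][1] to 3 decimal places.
End-effector y-axis (col 1 of R) = (-0.7500,-0.4330,-0.5000)
R[1][1] = -0.4330

-0.433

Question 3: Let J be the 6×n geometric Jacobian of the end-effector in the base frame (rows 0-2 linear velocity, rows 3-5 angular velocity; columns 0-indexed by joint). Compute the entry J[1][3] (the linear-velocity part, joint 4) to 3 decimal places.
-0.866

prismatic axis z_3 = (0.5000,-0.8660,0.0000)
J_v[:, 3] = z_3; J_ω[:, 3] = (0,0,0)
entry J[1][3] = -0.8660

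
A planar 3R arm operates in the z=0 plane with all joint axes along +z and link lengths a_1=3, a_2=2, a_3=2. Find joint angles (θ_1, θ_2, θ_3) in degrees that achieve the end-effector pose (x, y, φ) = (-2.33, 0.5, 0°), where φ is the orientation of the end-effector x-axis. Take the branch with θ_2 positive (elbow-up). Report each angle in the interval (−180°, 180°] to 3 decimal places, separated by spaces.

wrist centre = target − a_3·(cos φ, sin φ) = (-4.3300, 0.5000)
cos θ_2 = (18.9989−3²−2²)/(2·3·2) = 0.4999; θ_2 = 60.0061° (elbow-up)
β = atan2(0.5000,-4.3300) = 173.4130°; ψ = atan2(1.7322,3.9998) = 23.4155°
θ_1 = β − ψ = 149.9976°
θ_3 = φ − θ_1 − θ_2 = 149.9964° (wrapped to (-180°,180°])

149.998 60.006 149.996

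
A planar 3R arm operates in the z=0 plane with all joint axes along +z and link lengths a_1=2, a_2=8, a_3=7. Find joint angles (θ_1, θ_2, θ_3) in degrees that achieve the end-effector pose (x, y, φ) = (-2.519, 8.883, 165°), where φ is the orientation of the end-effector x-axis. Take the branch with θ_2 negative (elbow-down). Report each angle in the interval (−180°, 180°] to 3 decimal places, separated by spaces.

wrist centre = target − a_3·(cos φ, sin φ) = (4.2425, 7.0713)
cos θ_2 = (68.0015−2²−8²)/(2·2·8) = 0.0000; θ_2 = -89.9974° (elbow-down)
β = atan2(7.0713,4.2425) = 59.0379°; ψ = atan2(-8.0000,2.0004) = -75.9613°
θ_1 = β − ψ = 134.9992°
θ_3 = φ − θ_1 − θ_2 = 119.9982° (wrapped to (-180°,180°])

134.999 -89.997 119.998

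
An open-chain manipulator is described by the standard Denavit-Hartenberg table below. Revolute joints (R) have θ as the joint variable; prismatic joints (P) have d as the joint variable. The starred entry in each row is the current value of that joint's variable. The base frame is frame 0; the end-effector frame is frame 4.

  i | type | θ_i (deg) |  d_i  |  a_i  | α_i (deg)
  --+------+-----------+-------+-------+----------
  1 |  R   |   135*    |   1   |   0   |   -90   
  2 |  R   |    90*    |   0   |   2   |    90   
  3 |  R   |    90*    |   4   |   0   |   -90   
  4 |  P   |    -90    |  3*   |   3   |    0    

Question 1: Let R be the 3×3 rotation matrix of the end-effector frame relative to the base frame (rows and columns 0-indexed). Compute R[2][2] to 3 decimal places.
1.000

End-effector z-axis (col 2 of R) = (0.0000,0.0000,1.0000)
R[2][2] = 1.0000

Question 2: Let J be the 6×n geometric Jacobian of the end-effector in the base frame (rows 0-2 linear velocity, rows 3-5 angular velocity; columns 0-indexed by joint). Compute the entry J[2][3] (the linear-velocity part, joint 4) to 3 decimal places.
1.000

prismatic axis z_3 = (0.0000,0.0000,1.0000)
J_v[:, 3] = z_3; J_ω[:, 3] = (0,0,0)
entry J[2][3] = 1.0000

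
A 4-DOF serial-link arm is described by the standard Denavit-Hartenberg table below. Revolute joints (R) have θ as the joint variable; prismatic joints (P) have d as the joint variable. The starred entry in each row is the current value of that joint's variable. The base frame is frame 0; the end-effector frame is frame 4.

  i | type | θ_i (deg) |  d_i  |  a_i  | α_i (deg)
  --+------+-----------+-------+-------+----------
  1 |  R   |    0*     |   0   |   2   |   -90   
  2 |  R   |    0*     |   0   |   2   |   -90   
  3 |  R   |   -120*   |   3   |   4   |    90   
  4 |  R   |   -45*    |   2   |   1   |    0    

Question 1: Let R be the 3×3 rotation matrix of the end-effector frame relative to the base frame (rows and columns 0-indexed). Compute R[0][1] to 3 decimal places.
End-effector y-axis (col 1 of R) = (-0.3536,0.6124,-0.7071)
R[0][1] = -0.3536

-0.354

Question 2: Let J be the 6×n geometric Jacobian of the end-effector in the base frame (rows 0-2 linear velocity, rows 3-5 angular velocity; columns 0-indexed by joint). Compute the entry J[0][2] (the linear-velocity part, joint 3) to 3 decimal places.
3.076

axis z_2 = (0.0000,0.0000,-1.0000); lever o_n−o_2 = (-4.0856,3.0765,-2.2929)
cross product → J_v[:, 2] = (3.0765,4.0856,0.0000)
J_ω[:, 2] = z_2
entry J[0][2] = 3.0765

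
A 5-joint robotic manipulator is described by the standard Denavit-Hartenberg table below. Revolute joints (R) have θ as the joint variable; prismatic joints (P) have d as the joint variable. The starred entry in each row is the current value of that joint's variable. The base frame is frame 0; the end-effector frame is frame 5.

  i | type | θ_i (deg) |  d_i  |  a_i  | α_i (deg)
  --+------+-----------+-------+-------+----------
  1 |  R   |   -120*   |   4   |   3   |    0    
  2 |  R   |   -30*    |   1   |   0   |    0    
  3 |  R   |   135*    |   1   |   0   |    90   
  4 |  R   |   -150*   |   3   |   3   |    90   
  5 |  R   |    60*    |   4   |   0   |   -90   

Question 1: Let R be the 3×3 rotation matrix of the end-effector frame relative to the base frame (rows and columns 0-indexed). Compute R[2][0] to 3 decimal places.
End-effector x-axis (col 0 of R) = (-0.6424,-0.7244,-0.2500)
R[2][0] = -0.2500

-0.250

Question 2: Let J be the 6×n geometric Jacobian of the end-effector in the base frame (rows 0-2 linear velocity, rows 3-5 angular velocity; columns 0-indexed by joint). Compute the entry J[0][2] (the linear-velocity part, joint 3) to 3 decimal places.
1.708

axis z_2 = (0.0000,0.0000,1.0000); lever o_n−o_2 = (-5.2179,-1.7077,2.9641)
cross product → J_v[:, 2] = (1.7077,-5.2179,0.0000)
J_ω[:, 2] = z_2
entry J[0][2] = 1.7077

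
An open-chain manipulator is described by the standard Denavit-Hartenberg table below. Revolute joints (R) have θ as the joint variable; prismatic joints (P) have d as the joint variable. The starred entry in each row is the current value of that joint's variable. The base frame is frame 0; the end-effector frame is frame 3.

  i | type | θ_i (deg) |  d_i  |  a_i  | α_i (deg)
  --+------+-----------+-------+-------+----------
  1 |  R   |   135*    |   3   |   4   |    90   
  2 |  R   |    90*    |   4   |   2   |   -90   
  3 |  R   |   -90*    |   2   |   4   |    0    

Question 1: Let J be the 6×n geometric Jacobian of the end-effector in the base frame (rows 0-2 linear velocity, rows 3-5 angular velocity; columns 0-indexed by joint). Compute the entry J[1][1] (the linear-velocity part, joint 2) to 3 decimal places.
-1.414

axis z_1 = (0.7071,0.7071,0.0000); lever o_n−o_1 = (7.0711,4.2426,2.0000)
cross product → J_v[:, 1] = (1.4142,-1.4142,-2.0000)
J_ω[:, 1] = z_1
entry J[1][1] = -1.4142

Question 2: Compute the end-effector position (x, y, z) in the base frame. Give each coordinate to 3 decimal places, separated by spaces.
after link 1: o_1 = (-2.8284, 2.8284, 3.0000)
after link 2: o_2 = (0.0000, 5.6569, 5.0000)
after link 3: o_3 = (4.2426, 7.0711, 5.0000)

4.243 7.071 5.000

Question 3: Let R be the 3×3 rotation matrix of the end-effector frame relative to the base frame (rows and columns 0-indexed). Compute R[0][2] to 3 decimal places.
End-effector z-axis (col 2 of R) = (0.7071,-0.7071,0.0000)
R[0][2] = 0.7071

0.707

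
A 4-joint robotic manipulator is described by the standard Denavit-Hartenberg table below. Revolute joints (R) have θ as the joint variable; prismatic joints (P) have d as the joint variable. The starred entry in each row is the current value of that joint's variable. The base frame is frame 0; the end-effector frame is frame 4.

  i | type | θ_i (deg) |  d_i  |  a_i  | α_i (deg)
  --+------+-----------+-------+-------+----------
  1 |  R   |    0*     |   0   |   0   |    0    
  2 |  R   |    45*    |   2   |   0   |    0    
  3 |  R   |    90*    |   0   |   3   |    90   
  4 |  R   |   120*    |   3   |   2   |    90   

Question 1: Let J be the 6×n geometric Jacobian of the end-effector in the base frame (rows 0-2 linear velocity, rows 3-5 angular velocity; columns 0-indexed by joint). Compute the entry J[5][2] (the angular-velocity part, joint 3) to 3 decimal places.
axis z_2 = (0.0000,0.0000,1.0000); lever o_n−o_2 = (0.7071,3.5355,1.7321)
cross product → J_v[:, 2] = (-3.5355,0.7071,0.0000)
J_ω[:, 2] = z_2
entry J[5][2] = 1.0000

1.000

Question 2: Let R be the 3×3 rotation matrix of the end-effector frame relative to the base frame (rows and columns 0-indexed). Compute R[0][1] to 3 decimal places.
0.707

End-effector y-axis (col 1 of R) = (0.7071,0.7071,0.0000)
R[0][1] = 0.7071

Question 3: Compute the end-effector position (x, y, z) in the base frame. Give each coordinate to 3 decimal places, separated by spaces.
0.707 3.536 3.732

after link 1: o_1 = (0.0000, 0.0000, 0.0000)
after link 2: o_2 = (0.0000, 0.0000, 2.0000)
after link 3: o_3 = (-2.1213, 2.1213, 2.0000)
after link 4: o_4 = (0.7071, 3.5355, 3.7321)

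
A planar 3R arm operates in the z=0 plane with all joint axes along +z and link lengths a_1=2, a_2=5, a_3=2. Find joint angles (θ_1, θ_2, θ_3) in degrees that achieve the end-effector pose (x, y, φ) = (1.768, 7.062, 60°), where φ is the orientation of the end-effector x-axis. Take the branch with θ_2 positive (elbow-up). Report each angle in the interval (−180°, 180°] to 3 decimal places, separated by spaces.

13.598 90.005 -43.603

wrist centre = target − a_3·(cos φ, sin φ) = (0.7680, 5.3299)
cos θ_2 = (28.9982−2²−5²)/(2·2·5) = -0.0001; θ_2 = 90.0052° (elbow-up)
β = atan2(5.3299,0.7680) = 81.8006°; ψ = atan2(5.0000,1.9995) = 68.2031°
θ_1 = β − ψ = 13.5975°
θ_3 = φ − θ_1 − θ_2 = -43.6027° (wrapped to (-180°,180°])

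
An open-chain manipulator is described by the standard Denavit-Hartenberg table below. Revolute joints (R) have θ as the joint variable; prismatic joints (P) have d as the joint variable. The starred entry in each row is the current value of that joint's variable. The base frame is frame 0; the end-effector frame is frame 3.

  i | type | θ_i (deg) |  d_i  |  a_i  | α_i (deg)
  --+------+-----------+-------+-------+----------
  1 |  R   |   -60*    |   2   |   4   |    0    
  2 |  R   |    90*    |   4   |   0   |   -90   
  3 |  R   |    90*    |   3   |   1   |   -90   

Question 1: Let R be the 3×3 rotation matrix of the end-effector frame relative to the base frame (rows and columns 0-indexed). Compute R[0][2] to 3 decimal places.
End-effector z-axis (col 2 of R) = (-0.8660,-0.5000,-0.0000)
R[0][2] = -0.8660

-0.866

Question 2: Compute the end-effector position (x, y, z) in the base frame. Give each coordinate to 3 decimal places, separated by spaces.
0.500 -0.866 5.000

after link 1: o_1 = (2.0000, -3.4641, 2.0000)
after link 2: o_2 = (2.0000, -3.4641, 6.0000)
after link 3: o_3 = (0.5000, -0.8660, 5.0000)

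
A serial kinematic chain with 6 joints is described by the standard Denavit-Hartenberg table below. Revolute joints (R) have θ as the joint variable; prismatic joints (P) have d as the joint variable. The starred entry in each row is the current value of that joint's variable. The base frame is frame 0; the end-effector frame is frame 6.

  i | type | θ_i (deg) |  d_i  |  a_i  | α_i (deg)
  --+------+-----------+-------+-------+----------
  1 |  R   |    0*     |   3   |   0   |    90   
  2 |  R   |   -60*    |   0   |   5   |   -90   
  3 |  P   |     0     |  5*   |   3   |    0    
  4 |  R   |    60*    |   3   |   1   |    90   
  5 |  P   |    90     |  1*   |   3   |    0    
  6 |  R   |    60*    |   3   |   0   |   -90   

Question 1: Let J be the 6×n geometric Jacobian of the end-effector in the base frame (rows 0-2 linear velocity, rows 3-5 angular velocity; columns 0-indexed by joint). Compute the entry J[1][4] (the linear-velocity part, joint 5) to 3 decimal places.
prismatic axis z_4 = (0.4330,-0.5000,-0.7500)
J_v[:, 4] = z_4; J_ω[:, 4] = (0,0,0)
entry J[1][4] = -0.5000

-0.500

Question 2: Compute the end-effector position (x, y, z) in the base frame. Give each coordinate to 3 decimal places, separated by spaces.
after link 1: o_1 = (0.0000, 0.0000, 3.0000)
after link 2: o_2 = (2.5000, -0.0000, -1.3301)
after link 3: o_3 = (8.3301, -0.0000, -1.4282)
after link 4: o_4 = (11.1782, 0.8660, -0.3612)
after link 5: o_5 = (14.2093, 0.3660, 0.3888)
after link 6: o_6 = (15.5083, -1.1340, -1.8612)

15.508 -1.134 -1.861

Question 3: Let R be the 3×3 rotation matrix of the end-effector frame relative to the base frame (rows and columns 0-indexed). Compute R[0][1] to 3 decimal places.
End-effector y-axis (col 1 of R) = (-0.4330,0.5000,0.7500)
R[0][1] = -0.4330

-0.433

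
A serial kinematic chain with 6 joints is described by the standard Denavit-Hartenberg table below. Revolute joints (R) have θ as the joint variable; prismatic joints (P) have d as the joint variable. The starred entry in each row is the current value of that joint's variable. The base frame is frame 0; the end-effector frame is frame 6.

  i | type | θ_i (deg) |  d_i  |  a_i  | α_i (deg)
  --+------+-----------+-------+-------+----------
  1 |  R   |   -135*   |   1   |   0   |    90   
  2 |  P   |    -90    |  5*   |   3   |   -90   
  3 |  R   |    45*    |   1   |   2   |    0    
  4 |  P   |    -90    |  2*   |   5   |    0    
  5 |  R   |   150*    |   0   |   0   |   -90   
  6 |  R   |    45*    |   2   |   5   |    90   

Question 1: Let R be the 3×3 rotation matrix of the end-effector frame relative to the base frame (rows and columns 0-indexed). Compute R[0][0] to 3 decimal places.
End-effector x-axis (col 0 of R) = (0.9830,0.0170,0.1830)
R[0][0] = 0.9830

0.983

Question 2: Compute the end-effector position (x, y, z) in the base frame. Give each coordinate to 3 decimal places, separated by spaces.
-2.608 3.365 -4.103

after link 1: o_1 = (0.0000, 0.0000, 1.0000)
after link 2: o_2 = (-3.5355, 3.5355, -2.0000)
after link 3: o_3 = (-3.2426, 1.8284, -3.4142)
after link 4: o_4 = (-7.1569, 2.9142, -6.9497)
after link 5: o_5 = (-7.1569, 2.9142, -6.9497)
after link 6: o_6 = (-2.6081, 3.3654, -4.1028)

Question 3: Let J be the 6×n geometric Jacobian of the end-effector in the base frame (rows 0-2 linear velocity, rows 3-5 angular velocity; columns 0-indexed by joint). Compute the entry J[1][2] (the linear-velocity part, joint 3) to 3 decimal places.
-1.487

axis z_2 = (-0.7071,-0.7071,0.0000); lever o_n−o_2 = (0.9275,-0.1701,-2.1028)
cross product → J_v[:, 2] = (1.4869,-1.4869,0.7761)
J_ω[:, 2] = z_2
entry J[1][2] = -1.4869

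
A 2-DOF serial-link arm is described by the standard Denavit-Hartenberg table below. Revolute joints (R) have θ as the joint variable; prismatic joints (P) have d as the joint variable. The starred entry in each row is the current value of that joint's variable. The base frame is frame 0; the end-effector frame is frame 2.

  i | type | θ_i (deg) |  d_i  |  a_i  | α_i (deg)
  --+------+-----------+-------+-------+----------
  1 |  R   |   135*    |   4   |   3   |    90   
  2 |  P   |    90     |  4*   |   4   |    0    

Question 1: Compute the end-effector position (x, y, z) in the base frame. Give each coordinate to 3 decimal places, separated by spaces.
after link 1: o_1 = (-2.1213, 2.1213, 4.0000)
after link 2: o_2 = (0.7071, 4.9497, 8.0000)

0.707 4.950 8.000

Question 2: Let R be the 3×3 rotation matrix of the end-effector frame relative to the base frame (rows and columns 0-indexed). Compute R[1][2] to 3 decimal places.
End-effector z-axis (col 2 of R) = (0.7071,0.7071,0.0000)
R[1][2] = 0.7071

0.707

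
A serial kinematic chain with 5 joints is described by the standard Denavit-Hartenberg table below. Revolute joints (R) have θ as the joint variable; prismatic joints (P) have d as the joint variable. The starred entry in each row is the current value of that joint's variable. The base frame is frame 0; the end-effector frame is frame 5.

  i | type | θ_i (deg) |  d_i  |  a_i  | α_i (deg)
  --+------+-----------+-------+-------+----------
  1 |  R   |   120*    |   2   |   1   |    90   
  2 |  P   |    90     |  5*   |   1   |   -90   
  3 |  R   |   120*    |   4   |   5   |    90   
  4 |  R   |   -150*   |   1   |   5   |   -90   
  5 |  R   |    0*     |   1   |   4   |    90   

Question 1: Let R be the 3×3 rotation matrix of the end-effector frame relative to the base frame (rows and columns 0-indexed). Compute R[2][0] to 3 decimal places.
0.433

End-effector x-axis (col 0 of R) = (0.3995,0.8080,0.4330)
R[2][0] = 0.4330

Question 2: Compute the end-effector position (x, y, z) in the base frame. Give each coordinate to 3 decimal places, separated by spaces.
4.435 5.292 5.013

after link 1: o_1 = (-0.5000, 0.8660, 2.0000)
after link 2: o_2 = (3.8301, 3.3660, 3.0000)
after link 3: o_3 = (2.0801, -2.2631, 0.5000)
after link 4: o_4 = (3.6447, 1.5269, 3.5311)
after link 5: o_5 = (4.4348, 5.2925, 5.0131)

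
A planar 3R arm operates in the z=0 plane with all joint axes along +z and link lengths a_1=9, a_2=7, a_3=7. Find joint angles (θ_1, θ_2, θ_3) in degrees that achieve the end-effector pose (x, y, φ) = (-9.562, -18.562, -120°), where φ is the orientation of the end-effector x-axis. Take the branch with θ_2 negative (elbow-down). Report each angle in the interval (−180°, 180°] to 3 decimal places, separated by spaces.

-89.998 -60.003 30.002

wrist centre = target − a_3·(cos φ, sin φ) = (-6.0620, -12.4998)
cos θ_2 = (192.9934−9²−7²)/(2·9·7) = 0.4999; θ_2 = -60.0035° (elbow-down)
β = atan2(-12.4998,-6.0620) = -115.8718°; ψ = atan2(-6.0624,12.4996) = -25.8736°
θ_1 = β − ψ = -89.9982°
θ_3 = φ − θ_1 − θ_2 = 30.0017° (wrapped to (-180°,180°])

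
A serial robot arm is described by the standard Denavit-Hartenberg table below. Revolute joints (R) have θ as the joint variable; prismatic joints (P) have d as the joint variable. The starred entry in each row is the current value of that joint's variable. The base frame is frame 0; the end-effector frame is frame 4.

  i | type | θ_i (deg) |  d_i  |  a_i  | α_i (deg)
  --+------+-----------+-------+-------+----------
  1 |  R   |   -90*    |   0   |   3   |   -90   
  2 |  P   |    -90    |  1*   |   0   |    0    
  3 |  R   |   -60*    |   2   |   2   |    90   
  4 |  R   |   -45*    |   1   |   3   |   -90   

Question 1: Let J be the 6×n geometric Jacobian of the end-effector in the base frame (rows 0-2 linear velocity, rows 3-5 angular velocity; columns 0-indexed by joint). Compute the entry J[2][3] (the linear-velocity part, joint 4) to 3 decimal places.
1.061

axis z_3 = (0.0000,0.5000,-0.8660); lever o_n−o_3 = (-2.1213,2.3371,0.1946)
cross product → J_v[:, 3] = (2.1213,1.8371,1.0607)
J_ω[:, 3] = z_3
entry J[2][3] = 1.0607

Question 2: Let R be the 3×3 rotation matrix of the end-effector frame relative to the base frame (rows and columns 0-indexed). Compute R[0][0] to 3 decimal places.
-0.707

End-effector x-axis (col 0 of R) = (-0.7071,0.6124,0.3536)
R[0][0] = -0.7071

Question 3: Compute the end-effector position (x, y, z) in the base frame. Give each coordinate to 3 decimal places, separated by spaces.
after link 1: o_1 = (0.0000, -3.0000, 0.0000)
after link 2: o_2 = (1.0000, -3.0000, 0.0000)
after link 3: o_3 = (3.0000, -1.2679, 1.0000)
after link 4: o_4 = (0.8787, 1.0692, 1.1946)

0.879 1.069 1.195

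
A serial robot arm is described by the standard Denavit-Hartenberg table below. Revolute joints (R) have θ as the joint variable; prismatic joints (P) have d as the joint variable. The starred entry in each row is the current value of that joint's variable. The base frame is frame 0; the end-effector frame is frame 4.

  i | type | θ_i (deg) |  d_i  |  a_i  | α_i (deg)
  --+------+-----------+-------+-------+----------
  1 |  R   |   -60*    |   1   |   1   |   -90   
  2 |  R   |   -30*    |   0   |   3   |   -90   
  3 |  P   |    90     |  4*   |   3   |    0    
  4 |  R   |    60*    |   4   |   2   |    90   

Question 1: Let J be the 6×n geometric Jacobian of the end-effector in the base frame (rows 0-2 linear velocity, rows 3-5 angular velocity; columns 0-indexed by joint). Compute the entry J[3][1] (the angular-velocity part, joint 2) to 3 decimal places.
0.866

axis z_1 = (0.8660,0.5000,0.0000); lever o_n−o_1 = (-0.9151,-6.4151,-6.2942)
cross product → J_v[:, 1] = (-3.1471,5.4510,-5.0981)
J_ω[:, 1] = z_1
entry J[3][1] = 0.8660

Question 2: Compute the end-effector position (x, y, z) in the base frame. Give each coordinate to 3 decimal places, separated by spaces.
-0.415 -7.281 -5.294

after link 1: o_1 = (0.5000, -0.8660, 1.0000)
after link 2: o_2 = (1.7990, -3.1160, 2.5000)
after link 3: o_3 = (0.2010, -6.3481, -0.9641)
after link 4: o_4 = (-0.4151, -7.2811, -5.2942)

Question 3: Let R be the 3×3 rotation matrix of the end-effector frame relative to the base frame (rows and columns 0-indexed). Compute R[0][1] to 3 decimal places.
End-effector y-axis (col 1 of R) = (0.2500,-0.4330,-0.8660)
R[0][1] = 0.2500

0.250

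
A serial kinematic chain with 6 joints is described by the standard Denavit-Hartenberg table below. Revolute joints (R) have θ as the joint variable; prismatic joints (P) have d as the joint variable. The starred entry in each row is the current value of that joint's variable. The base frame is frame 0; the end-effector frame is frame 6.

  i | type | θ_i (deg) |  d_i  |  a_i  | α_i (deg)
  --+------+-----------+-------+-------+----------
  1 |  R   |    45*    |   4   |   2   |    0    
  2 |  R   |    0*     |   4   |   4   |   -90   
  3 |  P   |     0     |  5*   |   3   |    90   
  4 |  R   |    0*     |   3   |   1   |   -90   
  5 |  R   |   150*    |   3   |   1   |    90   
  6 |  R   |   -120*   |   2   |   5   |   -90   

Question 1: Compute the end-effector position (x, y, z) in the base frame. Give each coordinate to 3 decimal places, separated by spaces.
6.102 11.292 10.018

after link 1: o_1 = (1.4142, 1.4142, 4.0000)
after link 2: o_2 = (4.2426, 4.2426, 8.0000)
after link 3: o_3 = (2.8284, 9.8995, 8.0000)
after link 4: o_4 = (3.5355, 10.6066, 11.0000)
after link 5: o_5 = (0.8018, 12.1155, 10.5000)
after link 6: o_6 = (6.1017, 11.2917, 10.0179)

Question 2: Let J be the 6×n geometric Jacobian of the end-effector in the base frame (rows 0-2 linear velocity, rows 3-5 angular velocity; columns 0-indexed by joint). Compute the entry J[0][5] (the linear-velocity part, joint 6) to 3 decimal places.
axis z_5 = (0.3536,0.3536,-0.8660); lever o_n−o_5 = (5.2999,-0.8238,-0.4821)
cross product → J_v[:, 5] = (-0.8839,-4.4194,-2.1651)
J_ω[:, 5] = z_5
entry J[0][5] = -0.8839

-0.884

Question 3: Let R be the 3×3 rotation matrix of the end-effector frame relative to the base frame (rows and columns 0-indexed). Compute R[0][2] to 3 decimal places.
-0.177

End-effector z-axis (col 2 of R) = (-0.1768,-0.8839,-0.4330)
R[0][2] = -0.1768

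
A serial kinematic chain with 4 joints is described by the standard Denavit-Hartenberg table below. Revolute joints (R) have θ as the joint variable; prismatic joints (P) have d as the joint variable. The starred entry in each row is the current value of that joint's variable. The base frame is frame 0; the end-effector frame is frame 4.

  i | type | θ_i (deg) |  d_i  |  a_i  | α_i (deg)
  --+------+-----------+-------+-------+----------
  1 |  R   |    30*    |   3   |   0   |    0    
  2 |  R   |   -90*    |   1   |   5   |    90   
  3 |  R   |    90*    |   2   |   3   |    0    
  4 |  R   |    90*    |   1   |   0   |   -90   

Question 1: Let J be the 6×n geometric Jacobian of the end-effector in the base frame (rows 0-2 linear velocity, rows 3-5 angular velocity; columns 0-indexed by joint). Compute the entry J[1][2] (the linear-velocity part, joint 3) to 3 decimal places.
2.598

axis z_2 = (-0.8660,-0.5000,0.0000); lever o_n−o_2 = (-2.5981,-1.5000,3.0000)
cross product → J_v[:, 2] = (-1.5000,2.5981,0.0000)
J_ω[:, 2] = z_2
entry J[1][2] = 2.5981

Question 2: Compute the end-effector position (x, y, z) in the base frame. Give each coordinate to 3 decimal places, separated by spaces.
after link 1: o_1 = (0.0000, 0.0000, 3.0000)
after link 2: o_2 = (2.5000, -4.3301, 4.0000)
after link 3: o_3 = (0.7679, -5.3301, 7.0000)
after link 4: o_4 = (-0.0981, -5.8301, 7.0000)

-0.098 -5.830 7.000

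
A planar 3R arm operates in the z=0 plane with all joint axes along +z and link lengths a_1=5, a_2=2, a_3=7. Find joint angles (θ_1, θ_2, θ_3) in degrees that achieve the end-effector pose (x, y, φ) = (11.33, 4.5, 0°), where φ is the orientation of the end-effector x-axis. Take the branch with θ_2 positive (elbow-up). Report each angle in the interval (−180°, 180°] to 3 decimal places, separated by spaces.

wrist centre = target − a_3·(cos φ, sin φ) = (4.3300, 4.5000)
cos θ_2 = (38.9989−5²−2²)/(2·5·2) = 0.4999; θ_2 = 60.0036° (elbow-up)
β = atan2(4.5000,4.3300) = 46.1030°; ψ = atan2(1.7321,5.9999) = 16.1030°
θ_1 = β − ψ = 30.0000°
θ_3 = φ − θ_1 − θ_2 = -90.0036° (wrapped to (-180°,180°])

30.000 60.004 -90.004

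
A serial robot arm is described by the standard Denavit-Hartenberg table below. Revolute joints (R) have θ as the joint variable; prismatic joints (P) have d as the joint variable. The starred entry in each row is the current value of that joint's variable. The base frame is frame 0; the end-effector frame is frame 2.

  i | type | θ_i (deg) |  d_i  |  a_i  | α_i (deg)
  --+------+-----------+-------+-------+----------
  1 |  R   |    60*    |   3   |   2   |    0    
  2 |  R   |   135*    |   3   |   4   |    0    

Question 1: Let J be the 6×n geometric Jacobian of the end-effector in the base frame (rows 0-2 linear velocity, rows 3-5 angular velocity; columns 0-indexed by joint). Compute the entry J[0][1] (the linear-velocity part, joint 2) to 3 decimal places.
axis z_1 = (0.0000,0.0000,1.0000); lever o_n−o_1 = (-3.8637,-1.0353,3.0000)
cross product → J_v[:, 1] = (1.0353,-3.8637,0.0000)
J_ω[:, 1] = z_1
entry J[0][1] = 1.0353

1.035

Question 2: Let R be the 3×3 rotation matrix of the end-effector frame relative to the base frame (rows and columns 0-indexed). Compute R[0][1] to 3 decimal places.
End-effector y-axis (col 1 of R) = (0.2588,-0.9659,0.0000)
R[0][1] = 0.2588

0.259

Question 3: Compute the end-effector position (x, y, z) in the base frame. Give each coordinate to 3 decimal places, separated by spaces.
-2.864 0.697 6.000

after link 1: o_1 = (1.0000, 1.7321, 3.0000)
after link 2: o_2 = (-2.8637, 0.6968, 6.0000)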